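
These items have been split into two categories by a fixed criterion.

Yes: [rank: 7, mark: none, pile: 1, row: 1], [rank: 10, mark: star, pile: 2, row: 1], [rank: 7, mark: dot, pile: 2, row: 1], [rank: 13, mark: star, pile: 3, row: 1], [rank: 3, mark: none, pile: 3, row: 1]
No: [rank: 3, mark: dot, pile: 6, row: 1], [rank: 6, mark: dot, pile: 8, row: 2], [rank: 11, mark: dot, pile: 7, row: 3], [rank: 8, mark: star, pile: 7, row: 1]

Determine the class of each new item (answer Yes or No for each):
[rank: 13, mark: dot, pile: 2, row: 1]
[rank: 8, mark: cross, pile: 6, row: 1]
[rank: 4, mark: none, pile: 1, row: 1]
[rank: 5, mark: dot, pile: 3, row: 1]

'Yes' ⟺ pile ≤ 3.
Yes: [rank: 13, mark: dot, pile: 2, row: 1], since pile = 2. No: [rank: 8, mark: cross, pile: 6, row: 1], since pile = 6. Yes: [rank: 4, mark: none, pile: 1, row: 1], since pile = 1. Yes: [rank: 5, mark: dot, pile: 3, row: 1], since pile = 3.

Yes, No, Yes, Yes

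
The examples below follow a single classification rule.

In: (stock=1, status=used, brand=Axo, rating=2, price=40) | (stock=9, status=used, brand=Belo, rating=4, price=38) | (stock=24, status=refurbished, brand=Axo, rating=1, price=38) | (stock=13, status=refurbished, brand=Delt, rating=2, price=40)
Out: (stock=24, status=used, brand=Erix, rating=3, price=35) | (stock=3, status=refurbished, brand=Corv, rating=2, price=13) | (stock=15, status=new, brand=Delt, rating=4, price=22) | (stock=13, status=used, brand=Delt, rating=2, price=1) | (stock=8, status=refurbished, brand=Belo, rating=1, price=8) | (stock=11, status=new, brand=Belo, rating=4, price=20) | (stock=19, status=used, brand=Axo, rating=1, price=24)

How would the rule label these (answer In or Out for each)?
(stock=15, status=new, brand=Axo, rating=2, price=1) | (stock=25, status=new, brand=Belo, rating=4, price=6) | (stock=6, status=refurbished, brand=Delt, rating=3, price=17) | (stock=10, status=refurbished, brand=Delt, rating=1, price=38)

Out, Out, Out, In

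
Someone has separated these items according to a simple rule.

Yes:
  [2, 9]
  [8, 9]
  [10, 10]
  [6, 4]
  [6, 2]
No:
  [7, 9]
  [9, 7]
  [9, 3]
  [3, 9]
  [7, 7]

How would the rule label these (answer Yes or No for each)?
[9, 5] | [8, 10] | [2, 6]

No, Yes, Yes

The classifier is using: first is even.
[9, 5] — first 9, hence No. [8, 10] — first 8, hence Yes. [2, 6] — first 2, hence Yes.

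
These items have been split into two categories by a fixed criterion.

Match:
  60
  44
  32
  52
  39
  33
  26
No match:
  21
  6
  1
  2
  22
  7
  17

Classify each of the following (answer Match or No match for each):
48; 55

Match, Match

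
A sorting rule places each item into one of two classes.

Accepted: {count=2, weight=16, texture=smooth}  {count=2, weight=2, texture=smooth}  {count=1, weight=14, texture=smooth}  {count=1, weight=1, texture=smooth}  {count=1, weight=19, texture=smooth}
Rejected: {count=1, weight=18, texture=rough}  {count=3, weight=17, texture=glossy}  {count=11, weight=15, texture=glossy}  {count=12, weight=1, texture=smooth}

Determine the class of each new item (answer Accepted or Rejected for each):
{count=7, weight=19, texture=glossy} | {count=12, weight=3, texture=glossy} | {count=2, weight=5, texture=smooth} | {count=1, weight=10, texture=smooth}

A rule that fits every label: texture is smooth AND count ≤ 2 — true of each 'Accepted' example, false of each 'Rejected' one.
{count=7, weight=19, texture=glossy} → texture is glossy, count = 7 → Rejected. {count=12, weight=3, texture=glossy} → texture is glossy, count = 12 → Rejected. {count=2, weight=5, texture=smooth} → texture is smooth, count = 2 → Accepted. {count=1, weight=10, texture=smooth} → texture is smooth, count = 1 → Accepted.

Rejected, Rejected, Accepted, Accepted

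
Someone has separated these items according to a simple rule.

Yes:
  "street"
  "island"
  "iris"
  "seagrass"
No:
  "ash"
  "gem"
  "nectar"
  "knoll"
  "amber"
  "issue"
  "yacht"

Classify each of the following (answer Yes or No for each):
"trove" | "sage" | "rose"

No, Yes, Yes

The pattern is that an item is 'Yes' exactly when: even length AND contains 's'.
"trove": length 5, no 's' — does not satisfy this, so No. "sage": length 4, has 's' — meets the rule, so Yes. "rose": length 4, has 's' — meets the rule, so Yes.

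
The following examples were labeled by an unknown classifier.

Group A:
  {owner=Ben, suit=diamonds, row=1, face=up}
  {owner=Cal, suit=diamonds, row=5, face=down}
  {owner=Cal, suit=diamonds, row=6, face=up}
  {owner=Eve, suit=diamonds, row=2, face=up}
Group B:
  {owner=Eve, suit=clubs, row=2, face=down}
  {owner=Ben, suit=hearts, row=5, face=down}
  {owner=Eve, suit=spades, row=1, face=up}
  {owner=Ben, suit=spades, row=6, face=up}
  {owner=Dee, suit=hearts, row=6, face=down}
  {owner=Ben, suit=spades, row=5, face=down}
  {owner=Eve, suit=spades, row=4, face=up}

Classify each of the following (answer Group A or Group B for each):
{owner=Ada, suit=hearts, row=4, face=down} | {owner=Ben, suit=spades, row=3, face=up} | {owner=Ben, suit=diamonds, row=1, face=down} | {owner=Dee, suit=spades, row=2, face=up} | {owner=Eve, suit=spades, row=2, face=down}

Looking at the examples, the only property every 'Group A' case has and every 'Group B' case lacks is: suit is diamonds.
{owner=Ada, suit=hearts, row=4, face=down} — suit is hearts, hence Group B.
{owner=Ben, suit=spades, row=3, face=up} — suit is spades, hence Group B.
{owner=Ben, suit=diamonds, row=1, face=down} — suit is diamonds, hence Group A.
{owner=Dee, suit=spades, row=2, face=up} — suit is spades, hence Group B.
{owner=Eve, suit=spades, row=2, face=down} — suit is spades, hence Group B.

Group B, Group B, Group A, Group B, Group B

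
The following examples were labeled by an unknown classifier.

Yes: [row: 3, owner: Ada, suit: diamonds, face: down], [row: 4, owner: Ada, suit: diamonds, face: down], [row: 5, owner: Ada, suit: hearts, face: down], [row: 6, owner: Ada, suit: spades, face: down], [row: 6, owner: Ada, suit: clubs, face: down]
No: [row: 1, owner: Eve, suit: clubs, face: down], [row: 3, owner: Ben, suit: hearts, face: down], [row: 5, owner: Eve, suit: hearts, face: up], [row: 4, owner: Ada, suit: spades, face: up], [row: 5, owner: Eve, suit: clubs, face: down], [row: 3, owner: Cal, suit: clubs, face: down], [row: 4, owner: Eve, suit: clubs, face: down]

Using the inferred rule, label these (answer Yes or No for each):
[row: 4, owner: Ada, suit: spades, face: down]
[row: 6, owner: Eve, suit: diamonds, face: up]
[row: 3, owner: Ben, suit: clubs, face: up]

A rule that fits every label: face is down AND owner is Ada — true of each 'Yes' example, false of each 'No' one.
Yes: [row: 4, owner: Ada, suit: spades, face: down], since face is down, owner is Ada.
No: [row: 6, owner: Eve, suit: diamonds, face: up], since face is up, owner is Eve.
No: [row: 3, owner: Ben, suit: clubs, face: up], since face is up, owner is Ben.

Yes, No, No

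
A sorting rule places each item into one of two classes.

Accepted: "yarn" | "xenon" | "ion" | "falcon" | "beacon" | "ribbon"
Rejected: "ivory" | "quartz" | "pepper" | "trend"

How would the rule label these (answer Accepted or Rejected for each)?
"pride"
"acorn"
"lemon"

A rule that fits every label: ends with 'n' — true of each 'Accepted' example, false of each 'Rejected' one.
"pride": ends with 'e' — does not satisfy this, so Rejected. "acorn": ends with 'n' — qualifies, so Accepted. "lemon": ends with 'n' — qualifies, so Accepted.

Rejected, Accepted, Accepted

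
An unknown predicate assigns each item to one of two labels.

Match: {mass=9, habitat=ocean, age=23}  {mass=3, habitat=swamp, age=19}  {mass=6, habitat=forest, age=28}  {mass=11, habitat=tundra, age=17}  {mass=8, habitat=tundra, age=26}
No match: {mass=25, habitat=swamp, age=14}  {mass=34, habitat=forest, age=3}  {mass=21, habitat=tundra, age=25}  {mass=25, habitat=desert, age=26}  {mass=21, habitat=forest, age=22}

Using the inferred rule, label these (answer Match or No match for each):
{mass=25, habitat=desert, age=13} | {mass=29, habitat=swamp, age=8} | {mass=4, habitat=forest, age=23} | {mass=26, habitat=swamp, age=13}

The distinguishing property — mass ≤ 11 — holds for all the 'Match' cases and none of the 'No match' cases.
{mass=25, habitat=desert, age=13}: mass = 25, fails the rule → No match. {mass=29, habitat=swamp, age=8}: mass = 29, fails the rule → No match. {mass=4, habitat=forest, age=23}: mass = 4, matches → Match. {mass=26, habitat=swamp, age=13}: mass = 26, fails the rule → No match.

No match, No match, Match, No match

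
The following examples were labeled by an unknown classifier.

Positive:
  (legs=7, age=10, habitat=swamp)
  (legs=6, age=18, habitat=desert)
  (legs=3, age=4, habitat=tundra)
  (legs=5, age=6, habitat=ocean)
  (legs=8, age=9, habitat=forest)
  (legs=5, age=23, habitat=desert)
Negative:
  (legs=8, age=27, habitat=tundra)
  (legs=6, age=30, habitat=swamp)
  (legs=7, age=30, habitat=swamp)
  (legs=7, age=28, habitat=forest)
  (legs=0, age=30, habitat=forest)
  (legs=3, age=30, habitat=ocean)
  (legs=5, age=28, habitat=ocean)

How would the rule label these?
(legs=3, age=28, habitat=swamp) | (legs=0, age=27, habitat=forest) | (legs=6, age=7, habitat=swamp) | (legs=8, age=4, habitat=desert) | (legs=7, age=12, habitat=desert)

A rule that fits every label: age ≤ 23 — true of each 'Positive' example, false of each 'Negative' one.
(legs=3, age=28, habitat=swamp) — age = 28, hence Negative.
(legs=0, age=27, habitat=forest) — age = 27, hence Negative.
(legs=6, age=7, habitat=swamp) — age = 7, hence Positive.
(legs=8, age=4, habitat=desert) — age = 4, hence Positive.
(legs=7, age=12, habitat=desert) — age = 12, hence Positive.

Negative, Negative, Positive, Positive, Positive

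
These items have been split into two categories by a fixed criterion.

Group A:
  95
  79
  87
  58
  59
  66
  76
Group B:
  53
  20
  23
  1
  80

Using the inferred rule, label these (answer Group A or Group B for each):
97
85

A rule that fits every label: digit sum ≥ 9 — true of each 'Group A' example, false of each 'Group B' one.
97 — digit sum 9+7 = 16, hence Group A. 85 — digit sum 8+5 = 13, hence Group A.

Group A, Group A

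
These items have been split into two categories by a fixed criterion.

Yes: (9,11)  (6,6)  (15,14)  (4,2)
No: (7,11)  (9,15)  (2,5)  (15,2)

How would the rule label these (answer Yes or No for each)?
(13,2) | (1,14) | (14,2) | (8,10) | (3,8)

No, No, No, Yes, No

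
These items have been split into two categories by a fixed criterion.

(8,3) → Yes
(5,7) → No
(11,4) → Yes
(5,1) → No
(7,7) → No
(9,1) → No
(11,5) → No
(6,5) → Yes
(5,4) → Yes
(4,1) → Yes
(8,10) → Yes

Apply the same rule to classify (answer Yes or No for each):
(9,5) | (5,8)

No, Yes

All 'Yes' examples share one property — product is even — and every 'No' example lacks it.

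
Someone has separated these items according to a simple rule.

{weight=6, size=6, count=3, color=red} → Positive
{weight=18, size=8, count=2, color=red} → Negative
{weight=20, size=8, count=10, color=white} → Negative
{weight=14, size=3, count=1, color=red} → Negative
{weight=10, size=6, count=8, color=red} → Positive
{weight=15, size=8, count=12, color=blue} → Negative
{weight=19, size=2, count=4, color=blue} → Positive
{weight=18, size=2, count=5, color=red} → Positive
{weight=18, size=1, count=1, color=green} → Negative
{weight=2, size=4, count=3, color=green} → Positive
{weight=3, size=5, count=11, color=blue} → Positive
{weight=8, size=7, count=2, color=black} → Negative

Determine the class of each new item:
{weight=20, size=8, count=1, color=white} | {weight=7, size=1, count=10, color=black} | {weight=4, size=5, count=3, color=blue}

Negative, Positive, Positive

A rule that fits every label: count ≥ 2 AND size ≤ 6 — true of each 'Positive' example, false of each 'Negative' one.
{weight=20, size=8, count=1, color=white} → count = 1, size = 8 → Negative.
{weight=7, size=1, count=10, color=black} → count = 10, size = 1 → Positive.
{weight=4, size=5, count=3, color=blue} → count = 3, size = 5 → Positive.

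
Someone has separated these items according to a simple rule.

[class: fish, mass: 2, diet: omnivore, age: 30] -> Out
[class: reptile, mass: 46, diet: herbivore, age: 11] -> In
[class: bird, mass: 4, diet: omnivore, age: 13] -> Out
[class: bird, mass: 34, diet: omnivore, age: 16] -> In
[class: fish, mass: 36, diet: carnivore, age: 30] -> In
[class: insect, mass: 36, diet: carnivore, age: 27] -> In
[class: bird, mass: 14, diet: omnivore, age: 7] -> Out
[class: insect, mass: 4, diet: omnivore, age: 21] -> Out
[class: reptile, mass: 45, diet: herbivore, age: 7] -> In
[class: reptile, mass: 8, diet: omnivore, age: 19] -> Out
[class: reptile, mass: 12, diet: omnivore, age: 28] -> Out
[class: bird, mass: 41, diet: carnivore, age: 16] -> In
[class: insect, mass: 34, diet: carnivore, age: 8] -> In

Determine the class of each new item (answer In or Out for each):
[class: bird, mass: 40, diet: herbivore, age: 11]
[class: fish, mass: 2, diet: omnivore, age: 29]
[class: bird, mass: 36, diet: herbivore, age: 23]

Rule: mass ≥ 34. This holds for each 'In' example and fails for each 'Out' one.
[class: bird, mass: 40, diet: herbivore, age: 11] → mass = 40 → In.
[class: fish, mass: 2, diet: omnivore, age: 29] → mass = 2 → Out.
[class: bird, mass: 36, diet: herbivore, age: 23] → mass = 36 → In.

In, Out, In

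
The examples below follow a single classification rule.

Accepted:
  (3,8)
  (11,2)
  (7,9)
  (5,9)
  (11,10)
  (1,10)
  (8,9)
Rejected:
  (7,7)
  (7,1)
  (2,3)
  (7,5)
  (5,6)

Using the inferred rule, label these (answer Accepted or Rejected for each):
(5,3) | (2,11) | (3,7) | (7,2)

Rule: max ≥ 8. This holds for each 'Accepted' example and fails for each 'Rejected' one.
(5,3) → max 5 → Rejected.
(2,11) → max 11 → Accepted.
(3,7) → max 7 → Rejected.
(7,2) → max 7 → Rejected.

Rejected, Accepted, Rejected, Rejected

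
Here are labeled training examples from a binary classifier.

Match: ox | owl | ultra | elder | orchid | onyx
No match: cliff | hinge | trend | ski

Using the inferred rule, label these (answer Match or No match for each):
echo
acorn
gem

Match, Match, No match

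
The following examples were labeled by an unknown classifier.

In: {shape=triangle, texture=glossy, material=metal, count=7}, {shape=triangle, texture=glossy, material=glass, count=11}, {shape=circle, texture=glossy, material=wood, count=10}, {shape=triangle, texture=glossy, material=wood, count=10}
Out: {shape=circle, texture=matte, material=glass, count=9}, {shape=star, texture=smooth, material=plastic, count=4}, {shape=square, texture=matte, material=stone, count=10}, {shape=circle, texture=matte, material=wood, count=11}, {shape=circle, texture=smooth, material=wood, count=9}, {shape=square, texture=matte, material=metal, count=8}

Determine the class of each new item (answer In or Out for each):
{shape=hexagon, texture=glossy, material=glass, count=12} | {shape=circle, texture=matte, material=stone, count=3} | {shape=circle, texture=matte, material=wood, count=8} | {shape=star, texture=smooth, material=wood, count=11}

The classifier is using: texture is glossy.

In, Out, Out, Out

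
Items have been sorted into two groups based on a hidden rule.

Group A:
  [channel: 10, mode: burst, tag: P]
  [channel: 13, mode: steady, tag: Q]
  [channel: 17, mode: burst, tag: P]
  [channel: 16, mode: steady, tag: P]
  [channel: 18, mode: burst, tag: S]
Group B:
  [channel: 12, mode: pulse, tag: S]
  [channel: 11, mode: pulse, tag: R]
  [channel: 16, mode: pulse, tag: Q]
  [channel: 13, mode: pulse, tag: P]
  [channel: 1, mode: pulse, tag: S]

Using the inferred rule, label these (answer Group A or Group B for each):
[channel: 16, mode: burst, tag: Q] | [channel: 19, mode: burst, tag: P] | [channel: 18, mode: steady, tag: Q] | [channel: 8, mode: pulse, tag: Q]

Group A, Group A, Group A, Group B

A rule that fits every label: mode is not pulse — true of each 'Group A' example, false of each 'Group B' one.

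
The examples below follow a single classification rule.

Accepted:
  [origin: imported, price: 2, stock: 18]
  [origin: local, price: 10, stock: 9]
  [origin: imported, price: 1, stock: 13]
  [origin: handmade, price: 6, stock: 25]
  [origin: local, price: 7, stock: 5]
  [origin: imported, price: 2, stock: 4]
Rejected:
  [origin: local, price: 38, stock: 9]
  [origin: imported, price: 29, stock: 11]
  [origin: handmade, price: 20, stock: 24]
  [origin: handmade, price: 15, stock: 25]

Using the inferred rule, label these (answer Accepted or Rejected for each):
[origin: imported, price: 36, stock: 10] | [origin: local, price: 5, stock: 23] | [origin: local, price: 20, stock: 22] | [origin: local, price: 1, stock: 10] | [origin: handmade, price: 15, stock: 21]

The pattern is that an item is 'Accepted' exactly when: price ≤ 10.
[origin: imported, price: 36, stock: 10]: price = 36 — does not fit, so Rejected.
[origin: local, price: 5, stock: 23]: price = 5 — qualifies, so Accepted.
[origin: local, price: 20, stock: 22]: price = 20 — does not fit, so Rejected.
[origin: local, price: 1, stock: 10]: price = 1 — qualifies, so Accepted.
[origin: handmade, price: 15, stock: 21]: price = 15 — does not fit, so Rejected.

Rejected, Accepted, Rejected, Accepted, Rejected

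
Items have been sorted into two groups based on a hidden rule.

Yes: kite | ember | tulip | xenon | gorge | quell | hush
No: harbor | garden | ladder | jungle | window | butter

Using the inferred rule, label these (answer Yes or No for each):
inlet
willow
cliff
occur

'Yes' ⟺ length ≤ 5.
Yes: inlet, since length 5.
No: willow, since length 6.
Yes: cliff, since length 5.
Yes: occur, since length 5.

Yes, No, Yes, Yes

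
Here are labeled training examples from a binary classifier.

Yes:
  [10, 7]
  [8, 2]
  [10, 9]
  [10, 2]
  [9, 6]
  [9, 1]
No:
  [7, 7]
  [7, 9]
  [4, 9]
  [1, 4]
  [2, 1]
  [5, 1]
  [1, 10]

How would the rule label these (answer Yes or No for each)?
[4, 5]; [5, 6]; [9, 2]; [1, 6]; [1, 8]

The rule appears to be: first ≥ 8.
[4, 5] → first 4 → No. [5, 6] → first 5 → No. [9, 2] → first 9 → Yes. [1, 6] → first 1 → No. [1, 8] → first 1 → No.

No, No, Yes, No, No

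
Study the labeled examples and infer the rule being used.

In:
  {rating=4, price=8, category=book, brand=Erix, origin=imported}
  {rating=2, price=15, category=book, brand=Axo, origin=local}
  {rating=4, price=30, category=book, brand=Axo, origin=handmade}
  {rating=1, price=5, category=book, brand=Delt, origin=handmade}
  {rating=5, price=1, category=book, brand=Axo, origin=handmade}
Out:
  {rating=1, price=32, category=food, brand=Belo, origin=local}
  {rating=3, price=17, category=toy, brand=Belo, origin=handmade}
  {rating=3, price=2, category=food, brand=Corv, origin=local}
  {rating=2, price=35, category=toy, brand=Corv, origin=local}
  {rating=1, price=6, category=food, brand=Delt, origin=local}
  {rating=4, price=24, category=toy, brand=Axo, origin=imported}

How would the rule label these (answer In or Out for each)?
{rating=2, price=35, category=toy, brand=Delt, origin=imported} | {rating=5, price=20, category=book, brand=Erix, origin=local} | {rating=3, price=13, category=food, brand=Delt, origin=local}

The common property of the 'In' items is: category is book. No 'Out' item has it.

Out, In, Out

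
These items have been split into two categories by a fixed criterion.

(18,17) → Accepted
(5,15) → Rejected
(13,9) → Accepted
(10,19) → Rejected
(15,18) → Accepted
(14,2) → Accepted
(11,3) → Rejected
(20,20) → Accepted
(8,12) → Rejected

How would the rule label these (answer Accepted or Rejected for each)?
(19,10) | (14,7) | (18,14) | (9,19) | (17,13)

The distinguishing property — first ≥ 12 — holds for all the 'Accepted' cases and none of the 'Rejected' cases.
(19,10) → first 19 → Accepted.
(14,7) → first 14 → Accepted.
(18,14) → first 18 → Accepted.
(9,19) → first 9 → Rejected.
(17,13) → first 17 → Accepted.

Accepted, Accepted, Accepted, Rejected, Accepted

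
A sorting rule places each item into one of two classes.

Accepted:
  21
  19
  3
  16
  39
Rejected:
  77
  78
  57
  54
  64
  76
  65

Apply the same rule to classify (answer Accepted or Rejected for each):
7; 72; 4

Accepted, Rejected, Accepted

The common property of the 'Accepted' items is: at most 39. No 'Rejected' item has it.
7: 7 ≤ 39, fits → Accepted. 72: 72 > 39, fails this test → Rejected. 4: 4 ≤ 39, fits → Accepted.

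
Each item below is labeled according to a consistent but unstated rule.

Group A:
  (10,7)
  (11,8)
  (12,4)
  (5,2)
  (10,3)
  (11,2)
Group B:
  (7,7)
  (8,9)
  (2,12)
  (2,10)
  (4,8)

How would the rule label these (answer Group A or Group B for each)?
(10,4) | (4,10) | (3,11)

Rule: first > second. This holds for each 'Group A' example and fails for each 'Group B' one.
(10,4) — 10 > 4, hence Group A. (4,10) — 4 < 10, hence Group B. (3,11) — 3 < 11, hence Group B.

Group A, Group B, Group B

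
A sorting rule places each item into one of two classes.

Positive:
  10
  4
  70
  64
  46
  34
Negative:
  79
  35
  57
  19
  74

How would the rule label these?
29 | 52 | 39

Negative, Positive, Negative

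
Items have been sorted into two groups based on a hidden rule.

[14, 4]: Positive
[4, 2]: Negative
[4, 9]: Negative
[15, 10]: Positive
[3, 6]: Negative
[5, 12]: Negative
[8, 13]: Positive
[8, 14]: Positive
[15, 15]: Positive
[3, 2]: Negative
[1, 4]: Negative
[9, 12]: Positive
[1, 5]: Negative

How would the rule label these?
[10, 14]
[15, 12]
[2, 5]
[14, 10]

Positive, Positive, Negative, Positive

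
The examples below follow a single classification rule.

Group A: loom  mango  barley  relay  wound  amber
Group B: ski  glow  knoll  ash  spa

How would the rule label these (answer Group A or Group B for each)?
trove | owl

Group A, Group B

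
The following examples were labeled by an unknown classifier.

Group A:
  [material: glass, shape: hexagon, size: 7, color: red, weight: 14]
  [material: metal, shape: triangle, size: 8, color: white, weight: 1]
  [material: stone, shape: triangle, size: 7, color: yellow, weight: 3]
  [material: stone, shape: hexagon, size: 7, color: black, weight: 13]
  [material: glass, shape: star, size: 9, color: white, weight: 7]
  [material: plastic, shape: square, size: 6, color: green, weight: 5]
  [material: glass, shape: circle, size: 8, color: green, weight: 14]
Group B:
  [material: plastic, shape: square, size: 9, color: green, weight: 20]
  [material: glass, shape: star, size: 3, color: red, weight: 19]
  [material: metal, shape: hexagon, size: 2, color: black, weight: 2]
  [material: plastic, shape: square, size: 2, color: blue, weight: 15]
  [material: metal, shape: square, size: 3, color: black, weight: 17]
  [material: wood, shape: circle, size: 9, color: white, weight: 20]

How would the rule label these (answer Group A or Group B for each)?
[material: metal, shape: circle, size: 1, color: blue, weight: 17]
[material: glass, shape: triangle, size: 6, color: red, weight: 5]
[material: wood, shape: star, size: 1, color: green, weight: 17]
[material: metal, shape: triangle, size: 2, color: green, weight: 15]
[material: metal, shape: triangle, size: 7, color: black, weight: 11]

All 'Group A' examples share one property — weight ≤ 14 AND size ≥ 3 — and every 'Group B' example lacks it.

Group B, Group A, Group B, Group B, Group A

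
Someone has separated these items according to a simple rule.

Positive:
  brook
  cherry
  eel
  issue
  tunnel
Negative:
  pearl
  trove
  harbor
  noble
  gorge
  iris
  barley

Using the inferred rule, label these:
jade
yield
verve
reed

The simplest hypothesis consistent with all the labels is: has a double letter.
jade — no doubled letter, hence Negative. yield — no doubled letter, hence Negative. verve — no doubled letter, hence Negative. reed — 'ee' doubled, hence Positive.

Negative, Negative, Negative, Positive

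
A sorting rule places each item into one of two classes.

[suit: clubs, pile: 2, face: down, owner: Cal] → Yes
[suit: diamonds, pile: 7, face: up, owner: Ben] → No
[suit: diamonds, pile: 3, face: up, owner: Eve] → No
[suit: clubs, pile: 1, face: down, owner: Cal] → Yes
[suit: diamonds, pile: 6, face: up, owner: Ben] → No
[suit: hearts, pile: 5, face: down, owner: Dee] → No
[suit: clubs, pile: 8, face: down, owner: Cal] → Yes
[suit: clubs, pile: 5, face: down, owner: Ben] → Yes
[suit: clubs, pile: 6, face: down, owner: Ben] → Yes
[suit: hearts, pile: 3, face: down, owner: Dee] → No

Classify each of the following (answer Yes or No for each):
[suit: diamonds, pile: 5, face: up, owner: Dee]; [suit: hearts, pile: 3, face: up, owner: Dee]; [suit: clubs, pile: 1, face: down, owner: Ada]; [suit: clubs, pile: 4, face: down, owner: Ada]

No, No, Yes, Yes

Rule: suit is clubs. This holds for each 'Yes' example and fails for each 'No' one.
No: [suit: diamonds, pile: 5, face: up, owner: Dee], since suit is diamonds. No: [suit: hearts, pile: 3, face: up, owner: Dee], since suit is hearts. Yes: [suit: clubs, pile: 1, face: down, owner: Ada], since suit is clubs. Yes: [suit: clubs, pile: 4, face: down, owner: Ada], since suit is clubs.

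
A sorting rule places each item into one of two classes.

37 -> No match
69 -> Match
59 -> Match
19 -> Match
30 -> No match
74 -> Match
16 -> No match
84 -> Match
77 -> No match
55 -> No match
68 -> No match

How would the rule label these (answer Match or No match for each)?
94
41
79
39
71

Match, No match, Match, Match, No match

Checking candidate rules against both groups, what survives is: ≡ 4 (mod 5).
94: 94 mod 5 = 4, has this property → Match. 41: 41 mod 5 = 1, does not fit → No match. 79: 79 mod 5 = 4, has this property → Match. 39: 39 mod 5 = 4, has this property → Match. 71: 71 mod 5 = 1, does not fit → No match.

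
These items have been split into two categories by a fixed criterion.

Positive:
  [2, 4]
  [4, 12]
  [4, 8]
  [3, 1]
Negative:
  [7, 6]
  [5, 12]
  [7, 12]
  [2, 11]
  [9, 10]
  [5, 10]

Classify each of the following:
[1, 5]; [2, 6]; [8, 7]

Positive, Positive, Negative

A rule that fits every label: sum is even — true of each 'Positive' example, false of each 'Negative' one.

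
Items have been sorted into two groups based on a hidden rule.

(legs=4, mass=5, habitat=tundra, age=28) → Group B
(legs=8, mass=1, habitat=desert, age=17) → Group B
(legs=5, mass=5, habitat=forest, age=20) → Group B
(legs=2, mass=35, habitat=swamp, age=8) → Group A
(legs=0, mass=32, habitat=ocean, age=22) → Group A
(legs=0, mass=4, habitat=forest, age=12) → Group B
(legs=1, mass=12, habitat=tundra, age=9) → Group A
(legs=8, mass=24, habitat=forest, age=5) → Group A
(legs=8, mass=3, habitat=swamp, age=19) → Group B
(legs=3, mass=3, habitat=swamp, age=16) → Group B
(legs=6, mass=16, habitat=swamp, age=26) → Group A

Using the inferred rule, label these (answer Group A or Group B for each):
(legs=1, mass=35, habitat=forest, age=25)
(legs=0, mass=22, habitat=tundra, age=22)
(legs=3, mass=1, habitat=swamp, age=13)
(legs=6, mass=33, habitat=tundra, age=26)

Group A, Group A, Group B, Group A

Every 'Group A' example satisfies: mass ≥ 12. None of the 'Group B' examples do.
(legs=1, mass=35, habitat=forest, age=25) → mass = 35 → Group A. (legs=0, mass=22, habitat=tundra, age=22) → mass = 22 → Group A. (legs=3, mass=1, habitat=swamp, age=13) → mass = 1 → Group B. (legs=6, mass=33, habitat=tundra, age=26) → mass = 33 → Group A.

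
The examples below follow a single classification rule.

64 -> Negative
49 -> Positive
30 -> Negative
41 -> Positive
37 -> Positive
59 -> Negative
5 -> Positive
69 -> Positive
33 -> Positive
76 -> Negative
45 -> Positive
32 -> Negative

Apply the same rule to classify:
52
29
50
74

Negative, Positive, Negative, Negative

A rule that fits every label: ≡ 1 (mod 4) — true of each 'Positive' example, false of each 'Negative' one.
52: 52 mod 4 = 0 — does not fit, so Negative.
29: 29 mod 4 = 1 — qualifies, so Positive.
50: 50 mod 4 = 2 — does not fit, so Negative.
74: 74 mod 4 = 2 — does not fit, so Negative.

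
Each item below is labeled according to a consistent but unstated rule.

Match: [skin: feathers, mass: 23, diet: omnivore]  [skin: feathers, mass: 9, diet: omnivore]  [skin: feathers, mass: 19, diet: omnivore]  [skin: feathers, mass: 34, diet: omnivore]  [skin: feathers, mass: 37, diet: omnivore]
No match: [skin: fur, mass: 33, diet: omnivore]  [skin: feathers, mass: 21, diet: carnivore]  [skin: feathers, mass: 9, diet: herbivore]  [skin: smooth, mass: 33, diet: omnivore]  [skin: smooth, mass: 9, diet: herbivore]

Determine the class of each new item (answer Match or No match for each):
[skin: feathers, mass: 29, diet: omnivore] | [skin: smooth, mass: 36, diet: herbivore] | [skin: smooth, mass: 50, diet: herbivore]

Match, No match, No match

'Match' ⟺ skin is feathers AND diet is omnivore.
[skin: feathers, mass: 29, diet: omnivore] → skin is feathers, diet is omnivore → Match.
[skin: smooth, mass: 36, diet: herbivore] → skin is smooth, diet is herbivore → No match.
[skin: smooth, mass: 50, diet: herbivore] → skin is smooth, diet is herbivore → No match.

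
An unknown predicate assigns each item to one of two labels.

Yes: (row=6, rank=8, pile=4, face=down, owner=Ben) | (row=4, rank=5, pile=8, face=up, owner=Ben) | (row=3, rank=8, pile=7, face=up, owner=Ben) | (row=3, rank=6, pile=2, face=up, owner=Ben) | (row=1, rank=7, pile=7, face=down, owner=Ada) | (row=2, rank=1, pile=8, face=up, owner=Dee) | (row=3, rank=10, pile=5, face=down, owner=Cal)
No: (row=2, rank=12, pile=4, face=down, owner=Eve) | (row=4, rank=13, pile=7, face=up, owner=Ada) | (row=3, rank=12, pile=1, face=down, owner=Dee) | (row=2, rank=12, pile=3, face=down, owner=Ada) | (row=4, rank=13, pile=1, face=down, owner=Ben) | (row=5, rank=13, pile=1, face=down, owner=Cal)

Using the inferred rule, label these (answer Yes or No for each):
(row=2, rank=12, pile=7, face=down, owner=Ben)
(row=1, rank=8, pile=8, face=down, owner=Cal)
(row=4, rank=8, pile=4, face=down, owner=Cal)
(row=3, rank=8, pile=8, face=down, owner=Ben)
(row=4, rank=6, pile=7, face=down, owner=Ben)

No, Yes, Yes, Yes, Yes

Rule: rank ≤ 10. This holds for each 'Yes' example and fails for each 'No' one.
(row=2, rank=12, pile=7, face=down, owner=Ben) — rank = 12, hence No.
(row=1, rank=8, pile=8, face=down, owner=Cal) — rank = 8, hence Yes.
(row=4, rank=8, pile=4, face=down, owner=Cal) — rank = 8, hence Yes.
(row=3, rank=8, pile=8, face=down, owner=Ben) — rank = 8, hence Yes.
(row=4, rank=6, pile=7, face=down, owner=Ben) — rank = 6, hence Yes.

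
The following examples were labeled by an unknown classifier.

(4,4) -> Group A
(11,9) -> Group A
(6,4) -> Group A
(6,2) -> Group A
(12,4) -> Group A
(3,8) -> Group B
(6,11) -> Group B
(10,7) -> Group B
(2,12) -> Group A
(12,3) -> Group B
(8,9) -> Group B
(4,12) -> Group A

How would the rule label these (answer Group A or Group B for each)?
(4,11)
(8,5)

Group B, Group B

The rule appears to be: sum is even.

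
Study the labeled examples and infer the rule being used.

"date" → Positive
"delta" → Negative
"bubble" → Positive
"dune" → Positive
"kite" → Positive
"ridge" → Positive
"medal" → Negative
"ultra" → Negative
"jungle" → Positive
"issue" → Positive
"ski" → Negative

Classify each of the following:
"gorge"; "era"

Positive, Negative

Checking candidate rules against both groups, what survives is: ends with 'e'.
"gorge" — ends with 'e', hence Positive. "era" — ends with 'a', hence Negative.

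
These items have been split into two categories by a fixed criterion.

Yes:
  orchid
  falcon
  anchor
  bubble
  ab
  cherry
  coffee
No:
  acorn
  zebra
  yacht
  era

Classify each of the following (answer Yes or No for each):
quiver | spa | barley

Yes, No, Yes

Comparing the two groups points to one rule — even length.
quiver: length 6, matches → Yes.
spa: length 3, doesn't qualify → No.
barley: length 6, matches → Yes.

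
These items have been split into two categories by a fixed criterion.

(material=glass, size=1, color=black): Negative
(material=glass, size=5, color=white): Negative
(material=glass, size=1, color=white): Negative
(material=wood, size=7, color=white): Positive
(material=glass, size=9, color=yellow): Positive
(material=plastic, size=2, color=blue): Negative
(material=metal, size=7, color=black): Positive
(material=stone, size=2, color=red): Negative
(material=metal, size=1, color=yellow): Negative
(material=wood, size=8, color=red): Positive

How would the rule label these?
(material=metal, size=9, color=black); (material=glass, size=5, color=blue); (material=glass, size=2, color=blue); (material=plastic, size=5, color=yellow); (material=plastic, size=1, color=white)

Positive, Negative, Negative, Negative, Negative

The pattern is that an item is 'Positive' exactly when: size ≥ 7.
(material=metal, size=9, color=black): size = 9 — matches, so Positive.
(material=glass, size=5, color=blue): size = 5 — doesn't qualify, so Negative.
(material=glass, size=2, color=blue): size = 2 — doesn't qualify, so Negative.
(material=plastic, size=5, color=yellow): size = 5 — doesn't qualify, so Negative.
(material=plastic, size=1, color=white): size = 1 — doesn't qualify, so Negative.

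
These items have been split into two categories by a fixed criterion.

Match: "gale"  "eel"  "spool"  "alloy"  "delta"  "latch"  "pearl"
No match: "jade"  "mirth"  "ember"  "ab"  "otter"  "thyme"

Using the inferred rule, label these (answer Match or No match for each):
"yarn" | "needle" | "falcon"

No match, Match, Match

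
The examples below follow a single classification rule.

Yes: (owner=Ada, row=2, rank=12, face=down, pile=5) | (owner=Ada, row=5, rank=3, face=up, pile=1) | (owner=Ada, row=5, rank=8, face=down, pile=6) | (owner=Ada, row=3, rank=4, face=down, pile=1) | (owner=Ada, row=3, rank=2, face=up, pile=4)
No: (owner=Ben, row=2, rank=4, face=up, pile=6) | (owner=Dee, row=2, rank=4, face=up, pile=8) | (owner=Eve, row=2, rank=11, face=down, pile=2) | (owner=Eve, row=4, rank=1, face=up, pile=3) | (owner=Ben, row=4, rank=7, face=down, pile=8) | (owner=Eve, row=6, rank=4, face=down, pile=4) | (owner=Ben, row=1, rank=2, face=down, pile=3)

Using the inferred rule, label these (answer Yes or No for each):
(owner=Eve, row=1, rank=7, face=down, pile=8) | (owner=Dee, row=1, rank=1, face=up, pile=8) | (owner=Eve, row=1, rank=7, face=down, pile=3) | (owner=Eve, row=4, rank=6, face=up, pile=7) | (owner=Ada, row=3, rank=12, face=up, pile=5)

No, No, No, No, Yes

The rule appears to be: owner is Ada.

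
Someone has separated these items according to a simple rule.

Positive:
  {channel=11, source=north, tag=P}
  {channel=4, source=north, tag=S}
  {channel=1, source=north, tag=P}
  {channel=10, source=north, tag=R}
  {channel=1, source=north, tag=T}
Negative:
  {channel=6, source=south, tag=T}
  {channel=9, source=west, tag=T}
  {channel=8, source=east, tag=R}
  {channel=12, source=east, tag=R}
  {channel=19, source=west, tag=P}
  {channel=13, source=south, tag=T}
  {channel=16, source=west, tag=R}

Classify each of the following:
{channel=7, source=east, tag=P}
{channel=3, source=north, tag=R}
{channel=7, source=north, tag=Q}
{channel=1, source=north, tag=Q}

Looking at the examples, the only property every 'Positive' case has and every 'Negative' case lacks is: source is north.

Negative, Positive, Positive, Positive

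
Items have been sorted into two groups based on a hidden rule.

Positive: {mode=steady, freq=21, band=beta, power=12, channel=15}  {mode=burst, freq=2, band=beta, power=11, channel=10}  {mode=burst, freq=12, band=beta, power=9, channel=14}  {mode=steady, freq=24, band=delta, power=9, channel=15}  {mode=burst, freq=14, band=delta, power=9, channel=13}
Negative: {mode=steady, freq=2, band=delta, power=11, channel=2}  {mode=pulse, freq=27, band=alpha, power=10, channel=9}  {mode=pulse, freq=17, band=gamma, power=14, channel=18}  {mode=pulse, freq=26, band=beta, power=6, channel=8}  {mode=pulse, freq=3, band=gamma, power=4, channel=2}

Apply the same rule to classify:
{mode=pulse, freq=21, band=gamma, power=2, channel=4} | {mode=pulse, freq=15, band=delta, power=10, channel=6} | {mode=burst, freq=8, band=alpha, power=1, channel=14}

Negative, Negative, Positive

The rule appears to be: channel ≥ 10 AND power ≤ 12.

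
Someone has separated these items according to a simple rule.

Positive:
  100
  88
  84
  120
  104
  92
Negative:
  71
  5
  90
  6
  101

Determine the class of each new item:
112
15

All 'Positive' examples share one property — multiple of 4 — and every 'Negative' example lacks it.
112: 112 = 4·28 — fits, so Positive. 15: 15 = 4·3 + 3 — does not pass, so Negative.

Positive, Negative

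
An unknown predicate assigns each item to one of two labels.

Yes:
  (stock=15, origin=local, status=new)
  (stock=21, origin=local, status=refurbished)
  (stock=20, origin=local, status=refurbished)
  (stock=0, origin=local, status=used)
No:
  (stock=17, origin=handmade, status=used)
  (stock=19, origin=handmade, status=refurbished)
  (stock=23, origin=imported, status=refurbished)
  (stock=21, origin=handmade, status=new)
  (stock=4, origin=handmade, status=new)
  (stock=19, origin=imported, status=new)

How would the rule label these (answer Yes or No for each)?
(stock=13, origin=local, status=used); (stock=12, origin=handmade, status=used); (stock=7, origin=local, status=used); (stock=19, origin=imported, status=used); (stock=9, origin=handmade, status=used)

Yes, No, Yes, No, No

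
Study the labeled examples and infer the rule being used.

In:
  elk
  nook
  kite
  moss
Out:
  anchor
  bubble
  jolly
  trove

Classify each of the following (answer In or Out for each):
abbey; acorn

Out, Out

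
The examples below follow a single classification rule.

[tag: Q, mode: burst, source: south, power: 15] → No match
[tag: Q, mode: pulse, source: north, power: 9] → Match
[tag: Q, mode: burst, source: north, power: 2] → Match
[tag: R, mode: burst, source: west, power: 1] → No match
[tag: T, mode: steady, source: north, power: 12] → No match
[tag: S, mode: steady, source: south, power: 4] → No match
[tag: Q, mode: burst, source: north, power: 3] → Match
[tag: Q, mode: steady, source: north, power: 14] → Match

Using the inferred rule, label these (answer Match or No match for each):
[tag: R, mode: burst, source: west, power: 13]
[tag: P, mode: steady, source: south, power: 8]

A rule that fits every label: source is north AND tag is Q — true of each 'Match' example, false of each 'No match' one.
[tag: R, mode: burst, source: west, power: 13] → source is west, tag is R → No match. [tag: P, mode: steady, source: south, power: 8] → source is south, tag is P → No match.

No match, No match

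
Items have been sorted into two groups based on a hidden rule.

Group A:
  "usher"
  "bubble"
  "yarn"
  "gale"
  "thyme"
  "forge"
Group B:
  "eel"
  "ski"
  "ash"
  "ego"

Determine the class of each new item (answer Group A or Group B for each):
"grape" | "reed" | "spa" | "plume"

The rule appears to be: length ≥ 4.

Group A, Group A, Group B, Group A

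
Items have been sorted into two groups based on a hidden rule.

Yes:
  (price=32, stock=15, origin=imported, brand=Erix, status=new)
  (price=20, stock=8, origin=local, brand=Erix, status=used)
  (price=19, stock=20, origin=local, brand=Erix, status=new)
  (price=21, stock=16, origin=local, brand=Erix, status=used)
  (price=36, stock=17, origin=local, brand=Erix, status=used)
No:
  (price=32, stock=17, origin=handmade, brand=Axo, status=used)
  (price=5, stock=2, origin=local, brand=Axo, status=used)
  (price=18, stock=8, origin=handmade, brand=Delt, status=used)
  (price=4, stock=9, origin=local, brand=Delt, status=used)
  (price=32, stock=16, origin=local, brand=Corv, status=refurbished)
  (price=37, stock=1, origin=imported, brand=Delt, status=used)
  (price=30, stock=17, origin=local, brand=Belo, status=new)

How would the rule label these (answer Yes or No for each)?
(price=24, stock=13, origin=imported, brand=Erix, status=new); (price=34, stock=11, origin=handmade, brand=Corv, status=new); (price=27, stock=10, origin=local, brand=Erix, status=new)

Yes, No, Yes

Comparing the two groups points to one rule — brand is Erix.
Yes: (price=24, stock=13, origin=imported, brand=Erix, status=new), since brand is Erix. No: (price=34, stock=11, origin=handmade, brand=Corv, status=new), since brand is Corv. Yes: (price=27, stock=10, origin=local, brand=Erix, status=new), since brand is Erix.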